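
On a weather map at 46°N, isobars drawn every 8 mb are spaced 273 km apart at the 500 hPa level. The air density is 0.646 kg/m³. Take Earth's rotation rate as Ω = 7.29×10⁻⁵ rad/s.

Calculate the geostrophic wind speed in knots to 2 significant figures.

Coriolis parameter at 46°N:
f = 2Ω sin φ = 2 × 7.29×10⁻⁵ × sin 46° = 1.05×10⁻⁴ s⁻¹
Pressure gradient: |∂P/∂n| = 800 Pa / 273000 m = 2.93×10⁻³ Pa/m
Geostrophic balance (pressure-gradient force = Coriolis force):
V_g = (1/(fρ)) |∂P/∂n| = 2.93×10⁻³ / (1.05×10⁻⁴ × 0.646) = 43.3 m/s
Converting: 43.3 m/s × 1.944 = 84 knots

84 knots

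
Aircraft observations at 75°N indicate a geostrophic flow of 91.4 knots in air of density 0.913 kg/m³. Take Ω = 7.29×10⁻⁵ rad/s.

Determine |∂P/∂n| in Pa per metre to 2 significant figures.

6.0×10⁻³ Pa/m

Coriolis parameter at 75°N:
f = 2Ω sin φ = 2 × 7.29×10⁻⁵ × sin 75° = 1.41×10⁻⁴ s⁻¹
Wind speed in SI: 91.4 knots = 47.0 m/s
Geostrophic balance rearranged: |∂P/∂n| = f ρ V_g
|∂P/∂n| = 1.41×10⁻⁴ × 0.913 × 47.0 = 6.05×10⁻³ Pa/m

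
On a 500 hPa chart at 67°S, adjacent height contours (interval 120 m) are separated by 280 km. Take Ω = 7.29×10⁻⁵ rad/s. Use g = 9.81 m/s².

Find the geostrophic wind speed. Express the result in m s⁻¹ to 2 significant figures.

31 m s⁻¹

Coriolis parameter at 67°S:
f = 2Ω sin φ = 2 × 7.29×10⁻⁵ × sin 67° = 1.34×10⁻⁴ s⁻¹
Height gradient: |∂Z/∂n| = 120 m / 280000 m = 4.29×10⁻⁴
On a pressure surface, geostrophic balance gives V_g = (g/f)|∂Z/∂n|:
V_g = 9.81 × 4.29×10⁻⁴ / 1.34×10⁻⁴ = 31.3 m/s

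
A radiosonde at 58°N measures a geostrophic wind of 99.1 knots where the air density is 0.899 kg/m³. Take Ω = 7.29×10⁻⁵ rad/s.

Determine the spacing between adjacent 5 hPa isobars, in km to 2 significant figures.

Coriolis parameter at 58°N:
f = 2Ω sin φ = 2 × 7.29×10⁻⁵ × sin 58° = 1.24×10⁻⁴ s⁻¹
Wind speed in SI: 99.1 knots = 51.0 m/s
Geostrophic balance rearranged: |∂P/∂n| = f ρ V_g
|∂P/∂n| = 1.24×10⁻⁴ × 0.899 × 51.0 = 5.67×10⁻³ Pa/m
Isobar spacing: Δn = ΔP/|∂P/∂n| = 500 Pa / 5.67×10⁻³ Pa/m = 88231 m ≈ 88 km

88 km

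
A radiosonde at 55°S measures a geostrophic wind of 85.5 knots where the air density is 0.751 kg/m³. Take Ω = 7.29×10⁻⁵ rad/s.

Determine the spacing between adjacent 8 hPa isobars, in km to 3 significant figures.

203 km

Coriolis parameter at 55°S:
f = 2Ω sin φ = 2 × 7.29×10⁻⁵ × sin 55° = 1.19×10⁻⁴ s⁻¹
Wind speed in SI: 85.5 knots = 44.0 m/s
Geostrophic balance rearranged: |∂P/∂n| = f ρ V_g
|∂P/∂n| = 1.19×10⁻⁴ × 0.751 × 44.0 = 3.95×10⁻³ Pa/m
Isobar spacing: Δn = ΔP/|∂P/∂n| = 800 Pa / 3.95×10⁻³ Pa/m = 202779 m ≈ 203 km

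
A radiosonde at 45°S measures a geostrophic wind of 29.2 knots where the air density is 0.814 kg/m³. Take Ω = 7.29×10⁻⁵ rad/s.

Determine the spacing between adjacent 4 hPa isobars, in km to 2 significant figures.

320 km

Coriolis parameter at 45°S:
f = 2Ω sin φ = 2 × 7.29×10⁻⁵ × sin 45° = 1.03×10⁻⁴ s⁻¹
Wind speed in SI: 29.2 knots = 15.0 m/s
Geostrophic balance rearranged: |∂P/∂n| = f ρ V_g
|∂P/∂n| = 1.03×10⁻⁴ × 0.814 × 15.0 = 1.26×10⁻³ Pa/m
Isobar spacing: Δn = ΔP/|∂P/∂n| = 400 Pa / 1.26×10⁻³ Pa/m = 317301 m ≈ 320 km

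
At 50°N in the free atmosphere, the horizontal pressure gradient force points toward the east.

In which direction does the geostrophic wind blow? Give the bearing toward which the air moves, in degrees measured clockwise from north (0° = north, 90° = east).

The pressure-gradient force points toward the east (bearing 090°).
Geostrophic balance: in the Northern Hemisphere the Coriolis force deflects motion to the right, so the geostrophic wind blows 90° to the right of the pressure-gradient force (low pressure on the left).
Rotating 090° by 90° clockwise gives 180° — the wind blows toward the south.

180°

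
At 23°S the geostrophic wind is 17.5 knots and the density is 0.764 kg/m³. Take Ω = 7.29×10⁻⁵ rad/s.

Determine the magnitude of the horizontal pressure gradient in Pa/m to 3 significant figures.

Coriolis parameter at 23°S:
f = 2Ω sin φ = 2 × 7.29×10⁻⁵ × sin 23° = 5.70×10⁻⁵ s⁻¹
Wind speed in SI: 17.5 knots = 9.00 m/s
Geostrophic balance rearranged: |∂P/∂n| = f ρ V_g
|∂P/∂n| = 5.70×10⁻⁵ × 0.764 × 9.00 = 3.92×10⁻⁴ Pa/m

3.92×10⁻⁴ Pa/m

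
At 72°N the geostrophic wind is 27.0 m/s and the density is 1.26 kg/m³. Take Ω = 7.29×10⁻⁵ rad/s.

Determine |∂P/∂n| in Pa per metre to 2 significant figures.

4.7×10⁻³ Pa/m

Coriolis parameter at 72°N:
f = 2Ω sin φ = 2 × 7.29×10⁻⁵ × sin 72° = 1.39×10⁻⁴ s⁻¹
Geostrophic balance rearranged: |∂P/∂n| = f ρ V_g
|∂P/∂n| = 1.39×10⁻⁴ × 1.26 × 27.0 = 4.72×10⁻³ Pa/m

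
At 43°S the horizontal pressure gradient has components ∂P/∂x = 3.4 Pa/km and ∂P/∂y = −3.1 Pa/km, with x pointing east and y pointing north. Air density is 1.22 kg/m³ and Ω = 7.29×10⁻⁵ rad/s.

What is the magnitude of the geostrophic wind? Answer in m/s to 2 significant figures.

38 m/s

Coriolis parameter at 43°S:
f = 2Ω sin φ = 2 × 7.29×10⁻⁵ × sin 43° = 9.94×10⁻⁵ s⁻¹
In the Southern Hemisphere f is negative: f = −9.94×10⁻⁵ s⁻¹.
Component geostrophic relations (x east, y north):
u_g = −(1/(fρ)) ∂P/∂y,  v_g = (1/(fρ)) ∂P/∂x
u_g = −(−3.1×10⁻³)/(−9.94×10⁻⁵ × 1.22) = −25.6 m/s;  v_g = (3.4×10⁻³)/(−9.94×10⁻⁵ × 1.22) = −28.0 m/s
|V_g| = √(u_g² + v_g²) = 37.9 m/s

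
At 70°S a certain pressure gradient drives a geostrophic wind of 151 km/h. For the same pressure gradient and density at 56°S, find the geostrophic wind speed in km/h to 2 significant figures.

With the same pressure gradient and density, V_g ∝ 1/f ∝ 1/sin φ.
V₂ = V₁ · sin φ₁ / sin φ₂ = 151 × sin 70° / sin 56°
V₂ = 151 × 0.9397/0.8290 = 170 km/h

170 km/h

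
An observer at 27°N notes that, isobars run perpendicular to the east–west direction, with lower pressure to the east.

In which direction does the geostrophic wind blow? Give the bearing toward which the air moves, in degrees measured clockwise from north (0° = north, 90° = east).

180°

The pressure-gradient force points toward the east (bearing 090°).
Geostrophic balance: in the Northern Hemisphere the Coriolis force deflects motion to the right, so the geostrophic wind blows 90° to the right of the pressure-gradient force (low pressure on the left).
Rotating 090° by 90° clockwise gives 180° — the wind blows toward the south.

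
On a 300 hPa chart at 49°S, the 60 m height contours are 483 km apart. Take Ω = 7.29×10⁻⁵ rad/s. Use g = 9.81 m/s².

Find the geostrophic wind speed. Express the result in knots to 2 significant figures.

Coriolis parameter at 49°S:
f = 2Ω sin φ = 2 × 7.29×10⁻⁵ × sin 49° = 1.10×10⁻⁴ s⁻¹
Height gradient: |∂Z/∂n| = 60 m / 483000 m = 1.24×10⁻⁴
On a pressure surface, geostrophic balance gives V_g = (g/f)|∂Z/∂n|:
V_g = 9.81 × 1.24×10⁻⁴ / 1.10×10⁻⁴ = 11.1 m/s
Converting: 11.1 m/s × 1.944 = 22 knots

22 knots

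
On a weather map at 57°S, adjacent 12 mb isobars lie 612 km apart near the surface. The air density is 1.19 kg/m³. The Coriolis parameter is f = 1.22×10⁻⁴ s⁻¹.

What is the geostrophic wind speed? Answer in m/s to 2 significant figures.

Pressure gradient: |∂P/∂n| = 1200 Pa / 612000 m = 1.96×10⁻³ Pa/m
Geostrophic balance (pressure-gradient force = Coriolis force):
V_g = (1/(fρ)) |∂P/∂n| = 1.96×10⁻³ / (1.22×10⁻⁴ × 1.19) = 13.5 m/s

14 m/s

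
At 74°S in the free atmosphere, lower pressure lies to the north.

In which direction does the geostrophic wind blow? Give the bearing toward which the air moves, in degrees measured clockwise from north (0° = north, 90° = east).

The pressure-gradient force points toward the north (bearing 000°).
Geostrophic balance: in the Southern Hemisphere the Coriolis force deflects motion to the left, so the geostrophic wind blows 90° to the left of the pressure-gradient force (low pressure on the right).
Rotating 000° by 90° counterclockwise gives 270° — the wind blows toward the west.

270°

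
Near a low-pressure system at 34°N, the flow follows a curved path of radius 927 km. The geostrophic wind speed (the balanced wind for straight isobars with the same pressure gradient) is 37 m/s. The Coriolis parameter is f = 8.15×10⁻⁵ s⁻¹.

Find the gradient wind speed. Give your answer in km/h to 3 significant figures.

Around a low, centrifugal force acts outward with Coriolis, so pressure-gradient force balances both:
(1/ρ)|∂P/∂n| = fV + V²/R  →  V² + fR·V − fR·V_g = 0
With fR = 8.15×10⁻⁵ × 927×10³ m = 75.6 m/s:
V = [−fR + √((fR)² + 4 fR V_g)]/2 = [−75.6 + √(75.6² + 4×75.6×37)]/2 = 27.2 m/s
Subgeostrophic (V < V_g = 37 m/s), as expected around a low.
Converting: 27.2 m/s × 3.6 = 97.9 km/h

97.9 km/h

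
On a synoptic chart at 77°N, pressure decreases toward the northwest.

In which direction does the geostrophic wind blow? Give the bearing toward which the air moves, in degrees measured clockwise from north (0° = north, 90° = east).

045°

The pressure-gradient force points toward the northwest (bearing 315°).
Geostrophic balance: in the Northern Hemisphere the Coriolis force deflects motion to the right, so the geostrophic wind blows 90° to the right of the pressure-gradient force (low pressure on the left).
Rotating 315° by 90° clockwise gives 045° — the wind blows toward the northeast.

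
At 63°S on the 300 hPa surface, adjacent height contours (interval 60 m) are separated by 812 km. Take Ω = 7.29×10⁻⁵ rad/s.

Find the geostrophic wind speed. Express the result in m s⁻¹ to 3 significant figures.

Coriolis parameter at 63°S:
f = 2Ω sin φ = 2 × 7.29×10⁻⁵ × sin 63° = 1.30×10⁻⁴ s⁻¹
Height gradient: |∂Z/∂n| = 60 m / 812000 m = 7.39×10⁻⁵
On a pressure surface, geostrophic balance gives V_g = (g/f)|∂Z/∂n|:
V_g = 9.81 × 7.39×10⁻⁵ / 1.30×10⁻⁴ = 5.58 m/s

5.58 m s⁻¹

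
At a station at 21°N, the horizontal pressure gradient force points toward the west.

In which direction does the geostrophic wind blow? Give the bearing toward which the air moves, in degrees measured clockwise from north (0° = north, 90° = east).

The pressure-gradient force points toward the west (bearing 270°).
Geostrophic balance: in the Northern Hemisphere the Coriolis force deflects motion to the right, so the geostrophic wind blows 90° to the right of the pressure-gradient force (low pressure on the left).
Rotating 270° by 90° clockwise gives 000° — the wind blows toward the north.

000°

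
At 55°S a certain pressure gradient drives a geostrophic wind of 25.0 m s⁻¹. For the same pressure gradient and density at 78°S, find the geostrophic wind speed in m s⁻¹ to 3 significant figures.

20.9 m s⁻¹

With the same pressure gradient and density, V_g ∝ 1/f ∝ 1/sin φ.
V₂ = V₁ · sin φ₁ / sin φ₂ = 25.0 × sin 55° / sin 78°
V₂ = 25.0 × 0.8192/0.9781 = 20.9 m s⁻¹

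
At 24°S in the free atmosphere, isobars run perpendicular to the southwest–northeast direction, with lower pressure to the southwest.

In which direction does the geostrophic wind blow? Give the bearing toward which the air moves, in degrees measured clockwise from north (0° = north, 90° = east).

135°

The pressure-gradient force points toward the southwest (bearing 225°).
Geostrophic balance: in the Southern Hemisphere the Coriolis force deflects motion to the left, so the geostrophic wind blows 90° to the left of the pressure-gradient force (low pressure on the right).
Rotating 225° by 90° counterclockwise gives 135° — the wind blows toward the southeast.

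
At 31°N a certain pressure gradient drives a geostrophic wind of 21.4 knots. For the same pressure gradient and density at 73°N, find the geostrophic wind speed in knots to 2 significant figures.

With the same pressure gradient and density, V_g ∝ 1/f ∝ 1/sin φ.
V₂ = V₁ · sin φ₁ / sin φ₂ = 21.4 × sin 31° / sin 73°
V₂ = 21.4 × 0.5150/0.9563 = 12 knots

12 knots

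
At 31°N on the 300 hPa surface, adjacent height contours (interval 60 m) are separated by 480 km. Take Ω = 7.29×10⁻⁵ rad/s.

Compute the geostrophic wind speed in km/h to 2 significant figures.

Coriolis parameter at 31°N:
f = 2Ω sin φ = 2 × 7.29×10⁻⁵ × sin 31° = 7.51×10⁻⁵ s⁻¹
Height gradient: |∂Z/∂n| = 60 m / 480000 m = 1.25×10⁻⁴
On a pressure surface, geostrophic balance gives V_g = (g/f)|∂Z/∂n|:
V_g = 9.81 × 1.25×10⁻⁴ / 7.51×10⁻⁵ = 16.3 m/s
Converting: 16.3 m/s × 3.6 = 59 km/h

59 km/h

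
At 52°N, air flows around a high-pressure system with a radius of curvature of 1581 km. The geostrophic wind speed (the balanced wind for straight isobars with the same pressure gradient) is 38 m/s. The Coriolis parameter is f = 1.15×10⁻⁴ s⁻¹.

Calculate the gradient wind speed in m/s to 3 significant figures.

54.1 m/s

Around a high, pressure-gradient force acts outward with centrifugal, so Coriolis balances both:
fV = (1/ρ)|∂P/∂n| + V²/R  →  V² − fR·V + fR·V_g = 0
With fR = 1.15×10⁻⁴ × 1581×10³ m = 182 m/s:
V = [fR − √((fR)² − 4 fR V_g)]/2 = [182 − √(182² − 4×182×38)]/2 = 54.1 m/s
Supergeostrophic (V > V_g = 38 m/s), as expected around a high.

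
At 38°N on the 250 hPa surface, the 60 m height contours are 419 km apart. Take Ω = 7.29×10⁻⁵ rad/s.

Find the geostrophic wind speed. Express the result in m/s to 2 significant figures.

16 m/s

Coriolis parameter at 38°N:
f = 2Ω sin φ = 2 × 7.29×10⁻⁵ × sin 38° = 8.98×10⁻⁵ s⁻¹
Height gradient: |∂Z/∂n| = 60 m / 419000 m = 1.43×10⁻⁴
On a pressure surface, geostrophic balance gives V_g = (g/f)|∂Z/∂n|:
V_g = 9.81 × 1.43×10⁻⁴ / 8.98×10⁻⁵ = 15.6 m/s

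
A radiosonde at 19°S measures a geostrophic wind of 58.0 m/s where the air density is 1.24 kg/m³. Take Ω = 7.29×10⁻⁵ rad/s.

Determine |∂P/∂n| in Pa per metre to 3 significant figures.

Coriolis parameter at 19°S:
f = 2Ω sin φ = 2 × 7.29×10⁻⁵ × sin 19° = 4.75×10⁻⁵ s⁻¹
Geostrophic balance rearranged: |∂P/∂n| = f ρ V_g
|∂P/∂n| = 4.75×10⁻⁵ × 1.24 × 58.0 = 3.41×10⁻³ Pa/m

3.41×10⁻³ Pa/m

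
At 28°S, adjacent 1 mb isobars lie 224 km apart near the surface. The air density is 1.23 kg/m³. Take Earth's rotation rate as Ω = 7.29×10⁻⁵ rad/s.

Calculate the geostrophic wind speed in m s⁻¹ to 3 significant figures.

Coriolis parameter at 28°S:
f = 2Ω sin φ = 2 × 7.29×10⁻⁵ × sin 28° = 6.84×10⁻⁵ s⁻¹
Pressure gradient: |∂P/∂n| = 100 Pa / 224000 m = 4.46×10⁻⁴ Pa/m
Geostrophic balance (pressure-gradient force = Coriolis force):
V_g = (1/(fρ)) |∂P/∂n| = 4.46×10⁻⁴ / (6.84×10⁻⁵ × 1.23) = 5.30 m/s

5.30 m s⁻¹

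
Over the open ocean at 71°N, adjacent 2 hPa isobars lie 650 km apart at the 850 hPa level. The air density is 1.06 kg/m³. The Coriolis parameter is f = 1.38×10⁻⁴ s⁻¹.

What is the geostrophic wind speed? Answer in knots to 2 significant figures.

4.1 knots

Pressure gradient: |∂P/∂n| = 200 Pa / 650000 m = 3.08×10⁻⁴ Pa/m
Geostrophic balance (pressure-gradient force = Coriolis force):
V_g = (1/(fρ)) |∂P/∂n| = 3.08×10⁻⁴ / (1.38×10⁻⁴ × 1.06) = 2.10 m/s
Converting: 2.10 m/s × 1.944 = 4.1 knots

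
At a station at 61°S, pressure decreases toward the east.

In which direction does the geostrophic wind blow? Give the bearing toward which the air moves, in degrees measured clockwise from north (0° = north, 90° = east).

000°

The pressure-gradient force points toward the east (bearing 090°).
Geostrophic balance: in the Southern Hemisphere the Coriolis force deflects motion to the left, so the geostrophic wind blows 90° to the left of the pressure-gradient force (low pressure on the right).
Rotating 090° by 90° counterclockwise gives 000° — the wind blows toward the north.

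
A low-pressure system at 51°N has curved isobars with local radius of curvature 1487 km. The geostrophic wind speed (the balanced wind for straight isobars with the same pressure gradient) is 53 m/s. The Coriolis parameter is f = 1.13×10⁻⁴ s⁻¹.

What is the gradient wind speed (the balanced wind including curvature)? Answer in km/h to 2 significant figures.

150 km/h

Around a low, centrifugal force acts outward with Coriolis, so pressure-gradient force balances both:
(1/ρ)|∂P/∂n| = fV + V²/R  →  V² + fR·V − fR·V_g = 0
With fR = 1.13×10⁻⁴ × 1487×10³ m = 168 m/s:
V = [−fR + √((fR)² + 4 fR V_g)]/2 = [−168 + √(168² + 4×168×53)]/2 = 42.3 m/s
Subgeostrophic (V < V_g = 53 m/s), as expected around a low.
Converting: 42.3 m/s × 3.6 = 150 km/h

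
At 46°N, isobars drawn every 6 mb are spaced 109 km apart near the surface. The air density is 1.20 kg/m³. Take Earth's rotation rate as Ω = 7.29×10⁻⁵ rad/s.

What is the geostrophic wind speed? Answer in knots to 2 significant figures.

85 knots

Coriolis parameter at 46°N:
f = 2Ω sin φ = 2 × 7.29×10⁻⁵ × sin 46° = 1.05×10⁻⁴ s⁻¹
Pressure gradient: |∂P/∂n| = 600 Pa / 109000 m = 5.50×10⁻³ Pa/m
Geostrophic balance (pressure-gradient force = Coriolis force):
V_g = (1/(fρ)) |∂P/∂n| = 5.50×10⁻³ / (1.05×10⁻⁴ × 1.20) = 43.7 m/s
Converting: 43.7 m/s × 1.944 = 85 knots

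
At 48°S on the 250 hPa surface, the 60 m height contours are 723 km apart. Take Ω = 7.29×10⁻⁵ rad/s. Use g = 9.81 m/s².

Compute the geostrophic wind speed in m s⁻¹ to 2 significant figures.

7.5 m s⁻¹

Coriolis parameter at 48°S:
f = 2Ω sin φ = 2 × 7.29×10⁻⁵ × sin 48° = 1.08×10⁻⁴ s⁻¹
Height gradient: |∂Z/∂n| = 60 m / 723000 m = 8.30×10⁻⁵
On a pressure surface, geostrophic balance gives V_g = (g/f)|∂Z/∂n|:
V_g = 9.81 × 8.30×10⁻⁵ / 1.08×10⁻⁴ = 7.51 m/s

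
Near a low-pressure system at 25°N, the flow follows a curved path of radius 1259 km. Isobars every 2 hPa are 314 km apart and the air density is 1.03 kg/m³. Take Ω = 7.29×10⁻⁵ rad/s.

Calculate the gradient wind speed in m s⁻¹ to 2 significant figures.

Coriolis parameter at 25°N:
f = 2Ω sin φ = 2 × 7.29×10⁻⁵ × sin 25° = 6.16×10⁻⁵ s⁻¹
Pressure gradient: |∂P/∂n| = 200 Pa / 314000 m = 6.37×10⁻⁴ Pa/m
Geostrophic speed: V_g = |∂P/∂n|/(fρ) = 6.37×10⁻⁴/(6.16×10⁻⁵ × 1.03) = 10.0 m/s
Around a low, centrifugal force acts outward with Coriolis, so pressure-gradient force balances both:
(1/ρ)|∂P/∂n| = fV + V²/R  →  V² + fR·V − fR·V_g = 0
With fR = 6.16×10⁻⁵ × 1259×10³ m = 77.6 m/s:
V = [−fR + √((fR)² + 4 fR V_g)]/2 = [−77.6 + √(77.6² + 4×77.6×10)]/2 = 8.99 m/s
Subgeostrophic (V < V_g = 10 m/s), as expected around a low.

9.0 m s⁻¹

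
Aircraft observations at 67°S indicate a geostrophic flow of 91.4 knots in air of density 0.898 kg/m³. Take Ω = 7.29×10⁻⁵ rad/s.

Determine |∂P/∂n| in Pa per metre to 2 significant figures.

Coriolis parameter at 67°S:
f = 2Ω sin φ = 2 × 7.29×10⁻⁵ × sin 67° = 1.34×10⁻⁴ s⁻¹
Wind speed in SI: 91.4 knots = 47.0 m/s
Geostrophic balance rearranged: |∂P/∂n| = f ρ V_g
|∂P/∂n| = 1.34×10⁻⁴ × 0.898 × 47.0 = 5.67×10⁻³ Pa/m

5.7×10⁻³ Pa/m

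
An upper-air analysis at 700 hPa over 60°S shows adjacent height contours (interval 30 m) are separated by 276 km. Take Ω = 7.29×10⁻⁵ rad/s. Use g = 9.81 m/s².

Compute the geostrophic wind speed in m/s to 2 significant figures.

Coriolis parameter at 60°S:
f = 2Ω sin φ = 2 × 7.29×10⁻⁵ × sin 60° = 1.26×10⁻⁴ s⁻¹
Height gradient: |∂Z/∂n| = 30 m / 276000 m = 1.09×10⁻⁴
On a pressure surface, geostrophic balance gives V_g = (g/f)|∂Z/∂n|:
V_g = 9.81 × 1.09×10⁻⁴ / 1.26×10⁻⁴ = 8.44 m/s

8.4 m/s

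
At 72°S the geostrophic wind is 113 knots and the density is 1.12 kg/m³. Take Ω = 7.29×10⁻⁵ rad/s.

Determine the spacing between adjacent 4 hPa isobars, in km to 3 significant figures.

44.3 km

Coriolis parameter at 72°S:
f = 2Ω sin φ = 2 × 7.29×10⁻⁵ × sin 72° = 1.39×10⁻⁴ s⁻¹
Wind speed in SI: 113 knots = 58.1 m/s
Geostrophic balance rearranged: |∂P/∂n| = f ρ V_g
|∂P/∂n| = 1.39×10⁻⁴ × 1.12 × 58.1 = 9.03×10⁻³ Pa/m
Isobar spacing: Δn = ΔP/|∂P/∂n| = 400 Pa / 9.03×10⁻³ Pa/m = 44306 m ≈ 44.3 km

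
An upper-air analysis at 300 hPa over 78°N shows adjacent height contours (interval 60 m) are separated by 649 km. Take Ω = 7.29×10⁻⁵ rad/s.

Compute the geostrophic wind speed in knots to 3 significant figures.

12.4 knots

Coriolis parameter at 78°N:
f = 2Ω sin φ = 2 × 7.29×10⁻⁵ × sin 78° = 1.43×10⁻⁴ s⁻¹
Height gradient: |∂Z/∂n| = 60 m / 649000 m = 9.24×10⁻⁵
On a pressure surface, geostrophic balance gives V_g = (g/f)|∂Z/∂n|:
V_g = 9.81 × 9.24×10⁻⁵ / 1.43×10⁻⁴ = 6.36 m/s
Converting: 6.36 m/s × 1.944 = 12.4 knots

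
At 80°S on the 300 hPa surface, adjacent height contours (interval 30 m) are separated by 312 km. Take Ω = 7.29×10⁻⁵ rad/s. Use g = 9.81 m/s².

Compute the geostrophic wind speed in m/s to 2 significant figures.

Coriolis parameter at 80°S:
f = 2Ω sin φ = 2 × 7.29×10⁻⁵ × sin 80° = 1.44×10⁻⁴ s⁻¹
Height gradient: |∂Z/∂n| = 30 m / 312000 m = 9.62×10⁻⁵
On a pressure surface, geostrophic balance gives V_g = (g/f)|∂Z/∂n|:
V_g = 9.81 × 9.62×10⁻⁵ / 1.44×10⁻⁴ = 6.57 m/s

6.6 m/s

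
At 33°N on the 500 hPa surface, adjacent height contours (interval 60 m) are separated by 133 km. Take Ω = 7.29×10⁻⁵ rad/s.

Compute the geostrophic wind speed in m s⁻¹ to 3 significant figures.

Coriolis parameter at 33°N:
f = 2Ω sin φ = 2 × 7.29×10⁻⁵ × sin 33° = 7.94×10⁻⁵ s⁻¹
Height gradient: |∂Z/∂n| = 60 m / 133000 m = 4.51×10⁻⁴
On a pressure surface, geostrophic balance gives V_g = (g/f)|∂Z/∂n|:
V_g = 9.81 × 4.51×10⁻⁴ / 7.94×10⁻⁵ = 55.7 m/s

55.7 m s⁻¹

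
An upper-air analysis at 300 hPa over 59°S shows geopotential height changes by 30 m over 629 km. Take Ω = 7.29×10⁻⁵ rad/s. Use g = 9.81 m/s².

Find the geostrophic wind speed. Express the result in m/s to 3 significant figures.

3.74 m/s

Coriolis parameter at 59°S:
f = 2Ω sin φ = 2 × 7.29×10⁻⁵ × sin 59° = 1.25×10⁻⁴ s⁻¹
Height gradient: |∂Z/∂n| = 30 m / 629000 m = 4.77×10⁻⁵
On a pressure surface, geostrophic balance gives V_g = (g/f)|∂Z/∂n|:
V_g = 9.81 × 4.77×10⁻⁵ / 1.25×10⁻⁴ = 3.74 m/s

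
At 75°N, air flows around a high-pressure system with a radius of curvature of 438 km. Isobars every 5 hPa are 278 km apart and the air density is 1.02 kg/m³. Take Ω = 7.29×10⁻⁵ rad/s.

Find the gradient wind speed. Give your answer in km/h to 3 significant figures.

62.9 km/h

Coriolis parameter at 75°N:
f = 2Ω sin φ = 2 × 7.29×10⁻⁵ × sin 75° = 1.41×10⁻⁴ s⁻¹
Pressure gradient: |∂P/∂n| = 500 Pa / 278000 m = 1.80×10⁻³ Pa/m
Geostrophic speed: V_g = |∂P/∂n|/(fρ) = 1.80×10⁻³/(1.41×10⁻⁴ × 1.02) = 12.5 m/s
Around a high, pressure-gradient force acts outward with centrifugal, so Coriolis balances both:
fV = (1/ρ)|∂P/∂n| + V²/R  →  V² − fR·V + fR·V_g = 0
With fR = 1.41×10⁻⁴ × 438×10³ m = 61.7 m/s:
V = [fR − √((fR)² − 4 fR V_g)]/2 = [61.7 − √(61.7² − 4×61.7×12.5)]/2 = 17.5 m/s
Supergeostrophic (V > V_g = 12.5 m/s), as expected around a high.
Converting: 17.5 m/s × 3.6 = 62.9 km/h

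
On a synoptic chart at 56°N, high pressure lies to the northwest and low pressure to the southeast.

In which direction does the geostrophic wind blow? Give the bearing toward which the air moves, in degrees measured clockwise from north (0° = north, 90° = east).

The pressure-gradient force points toward the southeast (bearing 135°).
Geostrophic balance: in the Northern Hemisphere the Coriolis force deflects motion to the right, so the geostrophic wind blows 90° to the right of the pressure-gradient force (low pressure on the left).
Rotating 135° by 90° clockwise gives 225° — the wind blows toward the southwest.

225°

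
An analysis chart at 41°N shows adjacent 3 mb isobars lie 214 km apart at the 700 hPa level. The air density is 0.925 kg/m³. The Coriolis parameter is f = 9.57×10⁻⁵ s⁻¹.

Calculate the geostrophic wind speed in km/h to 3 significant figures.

Pressure gradient: |∂P/∂n| = 300 Pa / 214000 m = 1.40×10⁻³ Pa/m
Geostrophic balance (pressure-gradient force = Coriolis force):
V_g = (1/(fρ)) |∂P/∂n| = 1.40×10⁻³ / (9.57×10⁻⁵ × 0.925) = 15.8 m/s
Converting: 15.8 m/s × 3.6 = 57.0 km/h

57.0 km/h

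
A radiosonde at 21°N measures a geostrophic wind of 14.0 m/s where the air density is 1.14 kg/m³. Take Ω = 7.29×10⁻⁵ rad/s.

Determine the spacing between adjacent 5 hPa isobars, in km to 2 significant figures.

600 km

Coriolis parameter at 21°N:
f = 2Ω sin φ = 2 × 7.29×10⁻⁵ × sin 21° = 5.23×10⁻⁵ s⁻¹
Geostrophic balance rearranged: |∂P/∂n| = f ρ V_g
|∂P/∂n| = 5.23×10⁻⁵ × 1.14 × 14.0 = 8.34×10⁻⁴ Pa/m
Isobar spacing: Δn = ΔP/|∂P/∂n| = 500 Pa / 8.34×10⁻⁴ Pa/m = 599585 m ≈ 600 km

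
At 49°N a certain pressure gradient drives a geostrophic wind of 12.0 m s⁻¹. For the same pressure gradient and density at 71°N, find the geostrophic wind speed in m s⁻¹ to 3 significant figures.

With the same pressure gradient and density, V_g ∝ 1/f ∝ 1/sin φ.
V₂ = V₁ · sin φ₁ / sin φ₂ = 12.0 × sin 49° / sin 71°
V₂ = 12.0 × 0.7547/0.9455 = 9.58 m s⁻¹

9.58 m s⁻¹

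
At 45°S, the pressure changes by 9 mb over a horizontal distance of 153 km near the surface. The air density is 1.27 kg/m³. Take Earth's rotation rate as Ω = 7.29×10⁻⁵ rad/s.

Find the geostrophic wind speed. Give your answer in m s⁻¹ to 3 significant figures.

Coriolis parameter at 45°S:
f = 2Ω sin φ = 2 × 7.29×10⁻⁵ × sin 45° = 1.03×10⁻⁴ s⁻¹
Pressure gradient: |∂P/∂n| = 900 Pa / 153000 m = 5.88×10⁻³ Pa/m
Geostrophic balance (pressure-gradient force = Coriolis force):
V_g = (1/(fρ)) |∂P/∂n| = 5.88×10⁻³ / (1.03×10⁻⁴ × 1.27) = 44.9 m/s

44.9 m s⁻¹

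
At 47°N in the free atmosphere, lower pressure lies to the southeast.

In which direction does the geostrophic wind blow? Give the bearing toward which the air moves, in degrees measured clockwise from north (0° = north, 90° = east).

The pressure-gradient force points toward the southeast (bearing 135°).
Geostrophic balance: in the Northern Hemisphere the Coriolis force deflects motion to the right, so the geostrophic wind blows 90° to the right of the pressure-gradient force (low pressure on the left).
Rotating 135° by 90° clockwise gives 225° — the wind blows toward the southwest.

225°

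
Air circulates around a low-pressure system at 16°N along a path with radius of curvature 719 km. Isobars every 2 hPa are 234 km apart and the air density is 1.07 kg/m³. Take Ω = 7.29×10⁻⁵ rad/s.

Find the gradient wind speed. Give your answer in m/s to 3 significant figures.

13.5 m/s

Coriolis parameter at 16°N:
f = 2Ω sin φ = 2 × 7.29×10⁻⁵ × sin 16° = 4.02×10⁻⁵ s⁻¹
Pressure gradient: |∂P/∂n| = 200 Pa / 234000 m = 8.55×10⁻⁴ Pa/m
Geostrophic speed: V_g = |∂P/∂n|/(fρ) = 8.55×10⁻⁴/(4.02×10⁻⁵ × 1.07) = 19.9 m/s
Around a low, centrifugal force acts outward with Coriolis, so pressure-gradient force balances both:
(1/ρ)|∂P/∂n| = fV + V²/R  →  V² + fR·V − fR·V_g = 0
With fR = 4.02×10⁻⁵ × 719×10³ m = 28.9 m/s:
V = [−fR + √((fR)² + 4 fR V_g)]/2 = [−28.9 + √(28.9² + 4×28.9×19.9)]/2 = 13.5 m/s
Subgeostrophic (V < V_g = 19.9 m/s), as expected around a low.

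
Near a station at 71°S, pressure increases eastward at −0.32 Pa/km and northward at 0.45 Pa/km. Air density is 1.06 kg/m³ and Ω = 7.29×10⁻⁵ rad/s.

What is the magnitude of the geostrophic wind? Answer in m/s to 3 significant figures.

Coriolis parameter at 71°S:
f = 2Ω sin φ = 2 × 7.29×10⁻⁵ × sin 71° = 1.38×10⁻⁴ s⁻¹
In the Southern Hemisphere f is negative: f = −1.38×10⁻⁴ s⁻¹.
Component geostrophic relations (x east, y north):
u_g = −(1/(fρ)) ∂P/∂y,  v_g = (1/(fρ)) ∂P/∂x
u_g = −(0.45×10⁻³)/(−1.38×10⁻⁴ × 1.06) = 3.08 m/s;  v_g = (−0.32×10⁻³)/(−1.38×10⁻⁴ × 1.06) = 2.19 m/s
|V_g| = √(u_g² + v_g²) = 3.78 m/s

3.78 m/s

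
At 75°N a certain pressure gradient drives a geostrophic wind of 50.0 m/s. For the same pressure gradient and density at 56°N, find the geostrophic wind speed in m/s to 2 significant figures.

58 m/s

With the same pressure gradient and density, V_g ∝ 1/f ∝ 1/sin φ.
V₂ = V₁ · sin φ₁ / sin φ₂ = 50.0 × sin 75° / sin 56°
V₂ = 50.0 × 0.9659/0.8290 = 58 m/s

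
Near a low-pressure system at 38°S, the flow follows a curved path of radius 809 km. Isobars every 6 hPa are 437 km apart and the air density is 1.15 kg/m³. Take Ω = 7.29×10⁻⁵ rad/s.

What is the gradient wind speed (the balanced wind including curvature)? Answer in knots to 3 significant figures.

Coriolis parameter at 38°S:
f = 2Ω sin φ = 2 × 7.29×10⁻⁵ × sin 38° = 8.98×10⁻⁵ s⁻¹
Pressure gradient: |∂P/∂n| = 600 Pa / 437000 m = 1.37×10⁻³ Pa/m
Geostrophic speed: V_g = |∂P/∂n|/(fρ) = 1.37×10⁻³/(8.98×10⁻⁵ × 1.15) = 13.3 m/s
Around a low, centrifugal force acts outward with Coriolis, so pressure-gradient force balances both:
(1/ρ)|∂P/∂n| = fV + V²/R  →  V² + fR·V − fR·V_g = 0
With fR = 8.98×10⁻⁵ × 809×10³ m = 72.6 m/s:
V = [−fR + √((fR)² + 4 fR V_g)]/2 = [−72.6 + √(72.6² + 4×72.6×13.3)]/2 = 11.5 m/s
Subgeostrophic (V < V_g = 13.3 m/s), as expected around a low.
Converting: 11.5 m/s × 1.944 = 22.3 knots

22.3 knots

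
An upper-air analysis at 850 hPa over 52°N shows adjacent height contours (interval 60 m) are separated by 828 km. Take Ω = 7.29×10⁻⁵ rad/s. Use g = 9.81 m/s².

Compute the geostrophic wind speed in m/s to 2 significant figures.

6.2 m/s

Coriolis parameter at 52°N:
f = 2Ω sin φ = 2 × 7.29×10⁻⁵ × sin 52° = 1.15×10⁻⁴ s⁻¹
Height gradient: |∂Z/∂n| = 60 m / 828000 m = 7.25×10⁻⁵
On a pressure surface, geostrophic balance gives V_g = (g/f)|∂Z/∂n|:
V_g = 9.81 × 7.25×10⁻⁵ / 1.15×10⁻⁴ = 6.19 m/s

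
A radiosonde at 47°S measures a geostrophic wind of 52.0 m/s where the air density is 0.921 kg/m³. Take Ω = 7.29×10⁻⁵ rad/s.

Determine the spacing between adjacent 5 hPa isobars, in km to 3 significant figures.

Coriolis parameter at 47°S:
f = 2Ω sin φ = 2 × 7.29×10⁻⁵ × sin 47° = 1.07×10⁻⁴ s⁻¹
Geostrophic balance rearranged: |∂P/∂n| = f ρ V_g
|∂P/∂n| = 1.07×10⁻⁴ × 0.921 × 52.0 = 5.11×10⁻³ Pa/m
Isobar spacing: Δn = ΔP/|∂P/∂n| = 500 Pa / 5.11×10⁻³ Pa/m = 97909 m ≈ 97.9 km

97.9 km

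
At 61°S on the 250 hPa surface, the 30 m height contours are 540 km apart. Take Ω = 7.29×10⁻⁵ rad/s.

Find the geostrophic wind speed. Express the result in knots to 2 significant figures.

8.3 knots

Coriolis parameter at 61°S:
f = 2Ω sin φ = 2 × 7.29×10⁻⁵ × sin 61° = 1.28×10⁻⁴ s⁻¹
Height gradient: |∂Z/∂n| = 30 m / 540000 m = 5.56×10⁻⁵
On a pressure surface, geostrophic balance gives V_g = (g/f)|∂Z/∂n|:
V_g = 9.81 × 5.56×10⁻⁵ / 1.28×10⁻⁴ = 4.27 m/s
Converting: 4.27 m/s × 1.944 = 8.3 knots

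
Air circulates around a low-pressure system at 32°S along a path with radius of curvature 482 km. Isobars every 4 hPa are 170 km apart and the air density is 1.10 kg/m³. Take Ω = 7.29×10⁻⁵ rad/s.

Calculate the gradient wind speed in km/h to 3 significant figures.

66.6 km/h

Coriolis parameter at 32°S:
f = 2Ω sin φ = 2 × 7.29×10⁻⁵ × sin 32° = 7.73×10⁻⁵ s⁻¹
Pressure gradient: |∂P/∂n| = 400 Pa / 170000 m = 2.35×10⁻³ Pa/m
Geostrophic speed: V_g = |∂P/∂n|/(fρ) = 2.35×10⁻³/(7.73×10⁻⁵ × 1.10) = 27.7 m/s
Around a low, centrifugal force acts outward with Coriolis, so pressure-gradient force balances both:
(1/ρ)|∂P/∂n| = fV + V²/R  →  V² + fR·V − fR·V_g = 0
With fR = 7.73×10⁻⁵ × 482×10³ m = 37.2 m/s:
V = [−fR + √((fR)² + 4 fR V_g)]/2 = [−37.2 + √(37.2² + 4×37.2×27.7)]/2 = 18.5 m/s
Subgeostrophic (V < V_g = 27.7 m/s), as expected around a low.
Converting: 18.5 m/s × 3.6 = 66.6 km/h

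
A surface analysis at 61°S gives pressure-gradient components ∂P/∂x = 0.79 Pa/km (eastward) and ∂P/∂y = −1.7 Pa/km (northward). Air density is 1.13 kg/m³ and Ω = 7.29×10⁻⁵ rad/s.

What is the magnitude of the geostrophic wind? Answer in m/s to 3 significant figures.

13.0 m/s

Coriolis parameter at 61°S:
f = 2Ω sin φ = 2 × 7.29×10⁻⁵ × sin 61° = 1.28×10⁻⁴ s⁻¹
In the Southern Hemisphere f is negative: f = −1.28×10⁻⁴ s⁻¹.
Component geostrophic relations (x east, y north):
u_g = −(1/(fρ)) ∂P/∂y,  v_g = (1/(fρ)) ∂P/∂x
u_g = −(−1.7×10⁻³)/(−1.28×10⁻⁴ × 1.13) = −11.8 m/s;  v_g = (0.79×10⁻³)/(−1.28×10⁻⁴ × 1.13) = −5.48 m/s
|V_g| = √(u_g² + v_g²) = 13.0 m/s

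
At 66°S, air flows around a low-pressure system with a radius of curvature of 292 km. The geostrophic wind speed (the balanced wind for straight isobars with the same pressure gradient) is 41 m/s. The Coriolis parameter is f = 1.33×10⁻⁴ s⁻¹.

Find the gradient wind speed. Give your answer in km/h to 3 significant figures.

89.9 km/h

Around a low, centrifugal force acts outward with Coriolis, so pressure-gradient force balances both:
(1/ρ)|∂P/∂n| = fV + V²/R  →  V² + fR·V − fR·V_g = 0
With fR = 1.33×10⁻⁴ × 292×10³ m = 38.8 m/s:
V = [−fR + √((fR)² + 4 fR V_g)]/2 = [−38.8 + √(38.8² + 4×38.8×41)]/2 = 25 m/s
Subgeostrophic (V < V_g = 41 m/s), as expected around a low.
Converting: 25 m/s × 3.6 = 89.9 km/h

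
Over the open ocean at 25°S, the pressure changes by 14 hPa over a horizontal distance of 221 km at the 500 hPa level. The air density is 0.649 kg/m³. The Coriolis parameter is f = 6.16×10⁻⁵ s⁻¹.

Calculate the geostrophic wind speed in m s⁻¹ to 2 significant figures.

Pressure gradient: |∂P/∂n| = 1400 Pa / 221000 m = 6.33×10⁻³ Pa/m
Geostrophic balance (pressure-gradient force = Coriolis force):
V_g = (1/(fρ)) |∂P/∂n| = 6.33×10⁻³ / (6.16×10⁻⁵ × 0.649) = 158 m/s

160 m s⁻¹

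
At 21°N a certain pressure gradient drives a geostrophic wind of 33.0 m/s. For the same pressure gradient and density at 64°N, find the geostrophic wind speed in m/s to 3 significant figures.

With the same pressure gradient and density, V_g ∝ 1/f ∝ 1/sin φ.
V₂ = V₁ · sin φ₁ / sin φ₂ = 33.0 × sin 21° / sin 64°
V₂ = 33.0 × 0.3584/0.8988 = 13.2 m/s

13.2 m/s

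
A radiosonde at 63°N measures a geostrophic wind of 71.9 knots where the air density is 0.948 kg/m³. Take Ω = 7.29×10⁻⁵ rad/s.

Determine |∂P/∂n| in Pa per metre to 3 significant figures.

Coriolis parameter at 63°N:
f = 2Ω sin φ = 2 × 7.29×10⁻⁵ × sin 63° = 1.30×10⁻⁴ s⁻¹
Wind speed in SI: 71.9 knots = 37.0 m/s
Geostrophic balance rearranged: |∂P/∂n| = f ρ V_g
|∂P/∂n| = 1.30×10⁻⁴ × 0.948 × 37.0 = 4.56×10⁻³ Pa/m

4.56×10⁻³ Pa/m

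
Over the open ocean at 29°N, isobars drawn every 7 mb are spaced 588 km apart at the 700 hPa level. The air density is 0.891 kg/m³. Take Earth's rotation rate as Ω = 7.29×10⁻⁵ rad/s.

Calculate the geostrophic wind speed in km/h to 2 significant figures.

68 km/h

Coriolis parameter at 29°N:
f = 2Ω sin φ = 2 × 7.29×10⁻⁵ × sin 29° = 7.07×10⁻⁵ s⁻¹
Pressure gradient: |∂P/∂n| = 700 Pa / 588000 m = 1.19×10⁻³ Pa/m
Geostrophic balance (pressure-gradient force = Coriolis force):
V_g = (1/(fρ)) |∂P/∂n| = 1.19×10⁻³ / (7.07×10⁻⁵ × 0.891) = 18.9 m/s
Converting: 18.9 m/s × 3.6 = 68 km/h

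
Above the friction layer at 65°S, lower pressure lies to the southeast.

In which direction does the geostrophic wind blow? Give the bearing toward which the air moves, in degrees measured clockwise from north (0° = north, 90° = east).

045°

The pressure-gradient force points toward the southeast (bearing 135°).
Geostrophic balance: in the Southern Hemisphere the Coriolis force deflects motion to the left, so the geostrophic wind blows 90° to the left of the pressure-gradient force (low pressure on the right).
Rotating 135° by 90° counterclockwise gives 045° — the wind blows toward the northeast.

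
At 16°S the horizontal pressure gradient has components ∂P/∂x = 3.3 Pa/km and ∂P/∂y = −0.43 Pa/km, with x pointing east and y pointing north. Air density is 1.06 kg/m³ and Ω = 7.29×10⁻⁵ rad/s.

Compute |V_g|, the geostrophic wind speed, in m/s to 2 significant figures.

Coriolis parameter at 16°S:
f = 2Ω sin φ = 2 × 7.29×10⁻⁵ × sin 16° = 4.02×10⁻⁵ s⁻¹
In the Southern Hemisphere f is negative: f = −4.02×10⁻⁵ s⁻¹.
Component geostrophic relations (x east, y north):
u_g = −(1/(fρ)) ∂P/∂y,  v_g = (1/(fρ)) ∂P/∂x
u_g = −(−0.43×10⁻³)/(−4.02×10⁻⁵ × 1.06) = −10.1 m/s;  v_g = (3.3×10⁻³)/(−4.02×10⁻⁵ × 1.06) = −77.5 m/s
|V_g| = √(u_g² + v_g²) = 78.1 m/s

78 m/s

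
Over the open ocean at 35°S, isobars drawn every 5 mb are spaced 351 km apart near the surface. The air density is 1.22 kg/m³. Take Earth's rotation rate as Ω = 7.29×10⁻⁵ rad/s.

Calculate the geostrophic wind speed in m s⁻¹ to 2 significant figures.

14 m s⁻¹

Coriolis parameter at 35°S:
f = 2Ω sin φ = 2 × 7.29×10⁻⁵ × sin 35° = 8.36×10⁻⁵ s⁻¹
Pressure gradient: |∂P/∂n| = 500 Pa / 351000 m = 1.42×10⁻³ Pa/m
Geostrophic balance (pressure-gradient force = Coriolis force):
V_g = (1/(fρ)) |∂P/∂n| = 1.42×10⁻³ / (8.36×10⁻⁵ × 1.22) = 14.0 m/s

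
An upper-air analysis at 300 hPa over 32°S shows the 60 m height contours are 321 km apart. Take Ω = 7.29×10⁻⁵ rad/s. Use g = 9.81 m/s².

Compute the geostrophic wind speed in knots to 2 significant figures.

46 knots

Coriolis parameter at 32°S:
f = 2Ω sin φ = 2 × 7.29×10⁻⁵ × sin 32° = 7.73×10⁻⁵ s⁻¹
Height gradient: |∂Z/∂n| = 60 m / 321000 m = 1.87×10⁻⁴
On a pressure surface, geostrophic balance gives V_g = (g/f)|∂Z/∂n|:
V_g = 9.81 × 1.87×10⁻⁴ / 7.73×10⁻⁵ = 23.7 m/s
Converting: 23.7 m/s × 1.944 = 46 knots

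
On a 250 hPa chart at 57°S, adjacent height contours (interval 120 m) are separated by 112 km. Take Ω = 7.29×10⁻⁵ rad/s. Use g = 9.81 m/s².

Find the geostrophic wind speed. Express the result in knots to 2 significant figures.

170 knots

Coriolis parameter at 57°S:
f = 2Ω sin φ = 2 × 7.29×10⁻⁵ × sin 57° = 1.22×10⁻⁴ s⁻¹
Height gradient: |∂Z/∂n| = 120 m / 112000 m = 1.07×10⁻³
On a pressure surface, geostrophic balance gives V_g = (g/f)|∂Z/∂n|:
V_g = 9.81 × 1.07×10⁻³ / 1.22×10⁻⁴ = 86.0 m/s
Converting: 86.0 m/s × 1.944 = 170 knots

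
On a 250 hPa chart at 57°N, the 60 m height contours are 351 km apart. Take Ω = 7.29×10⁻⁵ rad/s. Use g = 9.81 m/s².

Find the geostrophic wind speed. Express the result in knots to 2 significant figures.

Coriolis parameter at 57°N:
f = 2Ω sin φ = 2 × 7.29×10⁻⁵ × sin 57° = 1.22×10⁻⁴ s⁻¹
Height gradient: |∂Z/∂n| = 60 m / 351000 m = 1.71×10⁻⁴
On a pressure surface, geostrophic balance gives V_g = (g/f)|∂Z/∂n|:
V_g = 9.81 × 1.71×10⁻⁴ / 1.22×10⁻⁴ = 13.7 m/s
Converting: 13.7 m/s × 1.944 = 27 knots

27 knots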